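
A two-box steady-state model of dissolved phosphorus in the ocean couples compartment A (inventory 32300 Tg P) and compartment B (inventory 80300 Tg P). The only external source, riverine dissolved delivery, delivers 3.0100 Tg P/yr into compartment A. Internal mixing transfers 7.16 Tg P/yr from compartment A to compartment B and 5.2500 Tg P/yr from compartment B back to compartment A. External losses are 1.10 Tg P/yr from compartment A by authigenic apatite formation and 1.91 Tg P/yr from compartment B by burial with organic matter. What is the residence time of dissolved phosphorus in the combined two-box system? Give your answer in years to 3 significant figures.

Treat the two boxes together as one reservoir: the mixing fluxes between them are internal recycling, so τ = ΣM / Σ(external losses).
M_total = 32300 + 80300 = 112600 Tg P.
ΣF_external_out = 1.10 + 1.91 = 3.0100 Tg P/yr.
τ = M_total / ΣF_ext = 112600 / 3.0100 = 37410 yr.

37400 yr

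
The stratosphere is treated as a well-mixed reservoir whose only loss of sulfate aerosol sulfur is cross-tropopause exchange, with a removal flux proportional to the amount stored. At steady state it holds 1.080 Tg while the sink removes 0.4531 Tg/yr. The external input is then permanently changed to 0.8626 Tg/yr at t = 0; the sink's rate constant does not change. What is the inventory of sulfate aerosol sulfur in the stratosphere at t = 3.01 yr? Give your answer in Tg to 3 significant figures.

1.78 Tg

The sink rate constant is k = F₀/M₀ = 0.4531/1.080 = 0.4195 yr⁻¹.
Solving dM/dt = F₁ − kM with M(0) = M₀ gives M(t) = F₁/k + (M₀ − F₁/k)·e^(−kt).
F₁/k = 0.8626/0.4195 = 2.0561 Tg; kt = 0.4195 × 3.01 = 1.263, e^(−kt) = 0.2829.
M(3.01) = 2.0561 + (1.080 − 2.0561) × 0.2829 = 2.0561 − 0.2761 = 1.7800 Tg.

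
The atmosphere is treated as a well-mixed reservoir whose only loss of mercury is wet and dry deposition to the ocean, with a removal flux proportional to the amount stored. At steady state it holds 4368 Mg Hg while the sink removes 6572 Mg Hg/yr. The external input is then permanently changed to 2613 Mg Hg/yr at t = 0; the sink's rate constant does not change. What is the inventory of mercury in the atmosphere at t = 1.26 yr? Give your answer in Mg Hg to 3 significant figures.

τ = M₀/F₀ = 4368/6572 = 0.6646 yr; rate constant k = 1/τ.
New steady state M_∞ = F₁/k = F₁·τ = 2613 × 0.6646 = 1736.7 Mg Hg.
M(t) = M_∞ + (M₀ − M_∞)·e^(−t/τ); t/τ = 1.26/0.6646 = 1.896, so e^(−t/τ) = 0.1502.
M(t) = 1736.7 + 2631 × 0.1502 = 2131.9 Mg Hg.

2130 Mg Hg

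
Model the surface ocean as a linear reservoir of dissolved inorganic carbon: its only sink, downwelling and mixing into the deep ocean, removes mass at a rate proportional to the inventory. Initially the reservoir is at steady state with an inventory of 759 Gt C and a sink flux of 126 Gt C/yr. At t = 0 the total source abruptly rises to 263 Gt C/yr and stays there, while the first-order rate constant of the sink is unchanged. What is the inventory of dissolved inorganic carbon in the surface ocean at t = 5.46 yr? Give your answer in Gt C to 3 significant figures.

1250 Gt C

τ = M₀/F₀ = 759/126 = 6.024 yr; rate constant k = 1/τ.
New steady state M_∞ = F₁/k = F₁·τ = 263 × 6.024 = 1584.3 Gt C.
M(t) = M_∞ + (M₀ − M_∞)·e^(−t/τ); t/τ = 5.46/6.024 = 0.9064, so e^(−t/τ) = 0.4040.
M(t) = 1584.3 − 825.3 × 0.4040 = 1250.9 Gt C.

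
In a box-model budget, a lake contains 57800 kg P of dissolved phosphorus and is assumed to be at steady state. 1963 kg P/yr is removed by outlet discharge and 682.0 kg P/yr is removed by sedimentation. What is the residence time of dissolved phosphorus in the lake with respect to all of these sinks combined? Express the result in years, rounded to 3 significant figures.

Total removal flux = 1963 + 682.0 = 2645.0 kg P/yr.
τ = M / ΣF_out = 57800 / 2645.0 = 21.85 yr.

21.9 yr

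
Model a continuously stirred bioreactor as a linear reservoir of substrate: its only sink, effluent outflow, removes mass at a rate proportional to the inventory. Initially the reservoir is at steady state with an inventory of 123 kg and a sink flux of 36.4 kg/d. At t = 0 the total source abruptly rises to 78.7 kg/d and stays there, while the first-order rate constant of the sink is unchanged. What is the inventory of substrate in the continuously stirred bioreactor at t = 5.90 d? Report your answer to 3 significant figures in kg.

τ = M₀/F₀ = 123/36.4 = 3.379 d; rate constant k = 1/τ.
New steady state M_∞ = F₁/k = F₁·τ = 78.7 × 3.379 = 265.94 kg.
M(t) = M_∞ + (M₀ − M_∞)·e^(−t/τ); t/τ = 5.90/3.379 = 1.746, so e^(−t/τ) = 0.1745.
M(t) = 265.94 − 142.9 × 0.1745 = 241.00 kg.

241 kg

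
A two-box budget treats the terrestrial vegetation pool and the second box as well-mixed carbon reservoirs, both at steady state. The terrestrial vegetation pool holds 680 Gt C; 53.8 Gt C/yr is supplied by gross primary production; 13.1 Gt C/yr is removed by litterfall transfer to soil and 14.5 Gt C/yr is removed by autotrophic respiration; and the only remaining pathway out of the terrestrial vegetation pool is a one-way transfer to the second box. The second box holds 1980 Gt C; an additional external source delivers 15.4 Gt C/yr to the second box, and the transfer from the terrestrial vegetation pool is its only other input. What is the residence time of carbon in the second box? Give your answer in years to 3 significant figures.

47.6 yr

Balance the terrestrial vegetation pool: ΣF_in = 53.800 Gt C/yr.
Transfer to the second box = ΣF_in − (13.1 + 14.5) = 26.200 Gt C/yr.
Total input to the second box = 26.200 + 15.4 = 41.600 Gt C/yr; at steady state this equals its total output.
τ = M / F = 1980 / 41.600 = 47.60 yr.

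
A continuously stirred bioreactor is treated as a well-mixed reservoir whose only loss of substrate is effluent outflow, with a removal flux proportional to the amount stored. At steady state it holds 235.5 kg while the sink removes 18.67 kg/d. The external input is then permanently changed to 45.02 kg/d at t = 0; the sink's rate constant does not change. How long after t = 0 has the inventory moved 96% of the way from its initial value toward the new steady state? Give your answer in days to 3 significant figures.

τ = M₀/F₀ = 235.5/18.67 = 12.61 d.
The remaining gap fraction is e^(−t/τ); 96% covered ⇒ e^(−t/τ) = 0.0400.
t = −τ ln(0.0400) = 12.61 × 3.219 = 40.60 d.

40.6 d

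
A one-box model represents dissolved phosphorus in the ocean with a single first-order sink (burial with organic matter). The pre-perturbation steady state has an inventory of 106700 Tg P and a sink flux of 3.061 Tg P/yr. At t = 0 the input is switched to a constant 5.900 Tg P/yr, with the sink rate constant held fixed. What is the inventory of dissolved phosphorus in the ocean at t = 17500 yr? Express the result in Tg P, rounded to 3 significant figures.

146000 Tg P

The sink rate constant is k = F₀/M₀ = 3.061/106700 = 2.869×10^-5 yr⁻¹.
Solving dM/dt = F₁ − kM with M(0) = M₀ gives M(t) = F₁/k + (M₀ − F₁/k)·e^(−kt).
F₁/k = 5.900/2.869×10^-5 = 205660 Tg P; kt = 2.869×10^-5 × 17500 = 0.5020, e^(−kt) = 0.6053.
M(17500) = 205660 + (106700 − 205660) × 0.6053 = 205660 − 59900 = 145760 Tg P.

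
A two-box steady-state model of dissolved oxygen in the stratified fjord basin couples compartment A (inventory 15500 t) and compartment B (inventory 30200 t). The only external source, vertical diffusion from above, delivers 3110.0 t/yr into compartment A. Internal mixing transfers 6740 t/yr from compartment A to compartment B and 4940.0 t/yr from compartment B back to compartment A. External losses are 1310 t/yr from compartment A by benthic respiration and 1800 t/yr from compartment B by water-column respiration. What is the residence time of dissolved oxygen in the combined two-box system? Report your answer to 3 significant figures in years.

Residence time in the combined system uses the total inventory and the total *external* removal — internal exchanges between the two boxes cancel.
M_total = 15500 + 30200 = 45700 t.
ΣF_external_out = 1310 + 1800 = 3110.0 t/yr.
τ = M_total / ΣF_ext = 45700 / 3110.0 = 14.69 yr.

14.7 yr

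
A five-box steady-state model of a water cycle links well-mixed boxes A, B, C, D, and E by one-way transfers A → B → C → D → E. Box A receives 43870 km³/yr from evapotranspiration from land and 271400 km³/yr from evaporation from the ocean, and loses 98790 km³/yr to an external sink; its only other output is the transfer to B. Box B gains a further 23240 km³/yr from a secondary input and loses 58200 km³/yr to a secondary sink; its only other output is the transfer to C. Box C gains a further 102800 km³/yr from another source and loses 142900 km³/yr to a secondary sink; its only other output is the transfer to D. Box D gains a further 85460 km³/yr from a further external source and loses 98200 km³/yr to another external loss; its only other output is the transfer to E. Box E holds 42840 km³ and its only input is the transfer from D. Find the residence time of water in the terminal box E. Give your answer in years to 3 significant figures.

Box A: F(A→B) = (43870 + 271400) − 98790 = 216480 km³/yr.
Box B: F(B→C) = (216480 + 23240) − 58200 = 181520 km³/yr.
Box C: F(C→D) = (181520 + 102800) − 142900 = 141420 km³/yr.
Box D: F(D→E) = (141420 + 85460) − 98200 = 128680 km³/yr.
Box E throughput = its input = 128680 km³/yr; τ = 42840 / 128680 = 0.3329 yr.

0.333 yr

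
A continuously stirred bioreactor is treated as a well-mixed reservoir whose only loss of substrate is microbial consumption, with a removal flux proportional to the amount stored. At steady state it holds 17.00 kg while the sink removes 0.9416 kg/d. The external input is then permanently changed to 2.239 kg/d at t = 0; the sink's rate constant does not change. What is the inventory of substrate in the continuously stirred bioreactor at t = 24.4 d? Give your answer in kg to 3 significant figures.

34.4 kg

τ = M₀/F₀ = 17.00/0.9416 = 18.05 d; rate constant k = 1/τ.
New steady state M_∞ = F₁/k = F₁·τ = 2.239 × 18.05 = 40.424 kg.
M(t) = M_∞ + (M₀ − M_∞)·e^(−t/τ); t/τ = 24.4/18.05 = 1.351, so e^(−t/τ) = 0.2589.
M(t) = 40.424 − 23.42 × 0.2589 = 34.360 kg.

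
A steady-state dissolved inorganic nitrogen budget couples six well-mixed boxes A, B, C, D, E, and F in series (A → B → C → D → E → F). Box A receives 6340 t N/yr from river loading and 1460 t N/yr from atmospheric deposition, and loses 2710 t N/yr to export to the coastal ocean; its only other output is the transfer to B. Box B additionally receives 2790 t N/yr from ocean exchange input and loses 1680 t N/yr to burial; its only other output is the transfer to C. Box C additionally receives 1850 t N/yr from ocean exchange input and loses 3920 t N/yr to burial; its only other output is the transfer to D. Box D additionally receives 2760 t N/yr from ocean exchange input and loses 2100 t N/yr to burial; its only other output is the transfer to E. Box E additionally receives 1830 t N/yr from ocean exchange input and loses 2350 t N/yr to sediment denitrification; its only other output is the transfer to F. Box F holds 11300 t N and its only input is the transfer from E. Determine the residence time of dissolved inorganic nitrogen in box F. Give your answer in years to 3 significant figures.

Box A: F(A→B) = (6340 + 1460) − 2710 = 5090.0 t N/yr.
Box B: F(B→C) = (5090.0 + 2790) − 1680 = 6200.0 t N/yr.
Box C: F(C→D) = (6200.0 + 1850) − 3920 = 4130.0 t N/yr.
Box D: F(D→E) = (4130.0 + 2760) − 2100 = 4790.0 t N/yr.
Box E: F(E→F) = (4790.0 + 1830) − 2350 = 4270.0 t N/yr.
Box F throughput = its input = 4270.0 t N/yr; τ = 11300 / 4270.0 = 2.646 yr.

2.65 yr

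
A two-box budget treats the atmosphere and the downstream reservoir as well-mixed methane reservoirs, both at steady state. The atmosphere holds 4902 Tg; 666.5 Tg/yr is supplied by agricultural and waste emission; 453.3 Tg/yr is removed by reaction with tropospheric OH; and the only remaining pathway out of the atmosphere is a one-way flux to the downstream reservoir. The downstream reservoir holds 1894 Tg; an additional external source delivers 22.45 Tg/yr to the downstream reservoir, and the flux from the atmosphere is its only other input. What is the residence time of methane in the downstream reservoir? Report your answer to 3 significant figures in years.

8.04 yr

Balance the atmosphere: ΣF_in = 666.50 Tg/yr.
Flux to the downstream reservoir = ΣF_in − (453.3) = 213.20 Tg/yr.
Total input to the downstream reservoir = 213.20 + 22.45 = 235.65 Tg/yr; at steady state this equals its total output.
τ = M / F = 1894 / 235.65 = 8.037 yr.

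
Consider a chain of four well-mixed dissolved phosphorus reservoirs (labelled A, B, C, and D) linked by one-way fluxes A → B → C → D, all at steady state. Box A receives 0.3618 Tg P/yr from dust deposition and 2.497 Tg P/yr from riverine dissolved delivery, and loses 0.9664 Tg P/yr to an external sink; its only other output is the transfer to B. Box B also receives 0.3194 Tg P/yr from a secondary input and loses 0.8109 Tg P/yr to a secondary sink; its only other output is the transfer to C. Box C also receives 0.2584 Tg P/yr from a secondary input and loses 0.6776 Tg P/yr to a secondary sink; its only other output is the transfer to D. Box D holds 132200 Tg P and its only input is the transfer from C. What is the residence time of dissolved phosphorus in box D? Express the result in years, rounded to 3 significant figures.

Box A: F(A→B) = (0.3618 + 2.497) − 0.9664 = 1.8924 Tg P/yr.
Box B: F(B→C) = (1.8924 + 0.3194) − 0.8109 = 1.4009 Tg P/yr.
Box C: F(C→D) = (1.4009 + 0.2584) − 0.6776 = 0.98170 Tg P/yr.
Box D throughput = its input = 0.98170 Tg P/yr; τ = 132200 / 0.98170 = 134700 yr.

135000 yr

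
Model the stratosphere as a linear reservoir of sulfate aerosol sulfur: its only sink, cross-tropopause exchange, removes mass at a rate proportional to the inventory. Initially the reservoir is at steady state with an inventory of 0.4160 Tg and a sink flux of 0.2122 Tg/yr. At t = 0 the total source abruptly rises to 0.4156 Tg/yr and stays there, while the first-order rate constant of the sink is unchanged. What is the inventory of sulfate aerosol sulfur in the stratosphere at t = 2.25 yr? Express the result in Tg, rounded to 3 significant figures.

Residence time τ = M₀/F₀ = 1.960 yr. The eventual steady state is M_∞ = M₀·(F₁/F₀) = 0.4160 × 0.4156/0.2122 = 0.81475 Tg.
The anomaly ΔM(t) = M(t) − M_∞ decays as ΔM₀·e^(−t/τ) with ΔM₀ = 0.4160 − 0.81475 = −0.3987 Tg.
At t = 2.25 yr, e^(−t/τ) = e^(−1.148) = 0.3174, so ΔM = −0.1265 Tg and M = 0.81475 − 0.1265 = 0.68820 Tg.

0.688 Tg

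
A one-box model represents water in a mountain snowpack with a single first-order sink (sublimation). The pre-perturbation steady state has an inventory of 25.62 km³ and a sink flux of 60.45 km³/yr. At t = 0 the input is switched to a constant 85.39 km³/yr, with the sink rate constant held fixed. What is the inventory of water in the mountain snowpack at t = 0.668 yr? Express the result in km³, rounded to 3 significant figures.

34.0 km³

Residence time τ = M₀/F₀ = 0.4238 yr. The eventual steady state is M_∞ = M₀·(F₁/F₀) = 25.62 × 85.39/60.45 = 36.190 km³.
The anomaly ΔM(t) = M(t) − M_∞ decays as ΔM₀·e^(−t/τ) with ΔM₀ = 25.62 − 36.190 = −10.57 km³.
At t = 0.668 yr, e^(−t/τ) = e^(−1.576) = 0.2068, so ΔM = −2.186 km³ and M = 36.190 − 2.186 = 34.004 km³.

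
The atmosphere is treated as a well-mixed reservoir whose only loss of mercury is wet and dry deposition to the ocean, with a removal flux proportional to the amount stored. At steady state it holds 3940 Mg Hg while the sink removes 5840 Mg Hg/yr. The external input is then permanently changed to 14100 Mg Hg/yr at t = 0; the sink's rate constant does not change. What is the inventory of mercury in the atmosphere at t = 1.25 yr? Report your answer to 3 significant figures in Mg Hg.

8640 Mg Hg

τ = M₀/F₀ = 3940/5840 = 0.6747 yr; rate constant k = 1/τ.
New steady state M_∞ = F₁/k = F₁·τ = 14100 × 0.6747 = 9512.7 Mg Hg.
M(t) = M_∞ + (M₀ − M_∞)·e^(−t/τ); t/τ = 1.25/0.6747 = 1.853, so e^(−t/τ) = 0.1568.
M(t) = 9512.7 − 5573 × 0.1568 = 8638.9 Mg Hg.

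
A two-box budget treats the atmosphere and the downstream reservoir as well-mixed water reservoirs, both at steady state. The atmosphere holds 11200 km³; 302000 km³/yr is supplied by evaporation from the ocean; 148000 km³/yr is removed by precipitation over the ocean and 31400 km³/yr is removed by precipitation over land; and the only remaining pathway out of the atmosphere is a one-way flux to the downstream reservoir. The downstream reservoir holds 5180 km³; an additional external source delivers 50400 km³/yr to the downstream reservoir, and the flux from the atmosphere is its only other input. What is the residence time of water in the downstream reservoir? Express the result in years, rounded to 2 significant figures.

0.030 yr

Balance the atmosphere: ΣF_in = 302000 km³/yr.
Flux to the downstream reservoir = ΣF_in − (148000 + 31400) = 122600 km³/yr.
Total input to the downstream reservoir = 122600 + 50400 = 173000 km³/yr; at steady state this equals its total output.
τ = M / F = 5180 / 173000 = 0.02994 yr.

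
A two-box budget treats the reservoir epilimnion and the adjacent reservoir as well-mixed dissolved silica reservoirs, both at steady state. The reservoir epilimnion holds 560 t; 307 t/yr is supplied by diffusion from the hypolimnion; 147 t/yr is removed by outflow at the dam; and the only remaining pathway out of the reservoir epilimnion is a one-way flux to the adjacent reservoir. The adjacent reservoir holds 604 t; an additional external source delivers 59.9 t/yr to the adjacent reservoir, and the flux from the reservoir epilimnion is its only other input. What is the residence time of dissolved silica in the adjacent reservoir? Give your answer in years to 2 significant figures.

Balance the reservoir epilimnion: ΣF_in = 307.00 t/yr.
Flux to the adjacent reservoir = ΣF_in − (147) = 160.00 t/yr.
Total input to the adjacent reservoir = 160.00 + 59.9 = 219.90 t/yr; at steady state this equals its total output.
τ = M / F = 604 / 219.90 = 2.747 yr.

2.7 yr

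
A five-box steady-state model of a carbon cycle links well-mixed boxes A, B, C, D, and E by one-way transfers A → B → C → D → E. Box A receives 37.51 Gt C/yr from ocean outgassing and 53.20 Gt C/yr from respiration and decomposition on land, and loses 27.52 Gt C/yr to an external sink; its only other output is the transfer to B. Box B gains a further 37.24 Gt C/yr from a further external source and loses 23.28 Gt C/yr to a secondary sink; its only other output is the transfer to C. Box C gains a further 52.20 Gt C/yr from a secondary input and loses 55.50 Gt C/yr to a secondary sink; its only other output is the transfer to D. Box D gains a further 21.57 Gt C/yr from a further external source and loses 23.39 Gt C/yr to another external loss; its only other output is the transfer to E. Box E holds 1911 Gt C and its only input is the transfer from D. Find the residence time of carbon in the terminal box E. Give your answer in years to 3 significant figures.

26.5 yr

Box A: F(A→B) = (37.51 + 53.20) − 27.52 = 63.190 Gt C/yr.
Box B: F(B→C) = (63.190 + 37.24) − 23.28 = 77.150 Gt C/yr.
Box C: F(C→D) = (77.150 + 52.20) − 55.50 = 73.850 Gt C/yr.
Box D: F(D→E) = (73.850 + 21.57) − 23.39 = 72.030 Gt C/yr.
Box E throughput = its input = 72.030 Gt C/yr; τ = 1911 / 72.030 = 26.53 yr.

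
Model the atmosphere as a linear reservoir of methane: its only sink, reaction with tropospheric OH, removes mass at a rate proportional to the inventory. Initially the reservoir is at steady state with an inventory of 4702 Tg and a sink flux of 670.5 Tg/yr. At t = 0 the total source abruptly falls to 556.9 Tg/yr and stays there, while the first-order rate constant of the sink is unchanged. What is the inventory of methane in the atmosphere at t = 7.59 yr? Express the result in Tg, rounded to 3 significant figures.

4180 Tg

The sink rate constant is k = F₀/M₀ = 670.5/4702 = 0.1426 yr⁻¹.
Solving dM/dt = F₁ − kM with M(0) = M₀ gives M(t) = F₁/k + (M₀ − F₁/k)·e^(−kt).
F₁/k = 556.9/0.1426 = 3905.4 Tg; kt = 0.1426 × 7.59 = 1.082, e^(−kt) = 0.3388.
M(7.59) = 3905.4 + (4702 − 3905.4) × 0.3388 = 3905.4 + 269.9 = 4175.3 Tg.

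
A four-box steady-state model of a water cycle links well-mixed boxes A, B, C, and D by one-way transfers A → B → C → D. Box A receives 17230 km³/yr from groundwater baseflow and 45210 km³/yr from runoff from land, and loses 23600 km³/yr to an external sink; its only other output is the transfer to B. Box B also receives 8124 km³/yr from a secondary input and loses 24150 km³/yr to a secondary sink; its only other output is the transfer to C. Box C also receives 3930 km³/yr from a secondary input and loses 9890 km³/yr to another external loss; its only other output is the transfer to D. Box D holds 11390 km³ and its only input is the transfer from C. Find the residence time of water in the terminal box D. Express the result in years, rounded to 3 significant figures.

0.676 yr

Box A: F(A→B) = (17230 + 45210) − 23600 = 38840 km³/yr.
Box B: F(B→C) = (38840 + 8124) − 24150 = 22814 km³/yr.
Box C: F(C→D) = (22814 + 3930) − 9890 = 16854 km³/yr.
Box D throughput = its input = 16854 km³/yr; τ = 11390 / 16854 = 0.6758 yr.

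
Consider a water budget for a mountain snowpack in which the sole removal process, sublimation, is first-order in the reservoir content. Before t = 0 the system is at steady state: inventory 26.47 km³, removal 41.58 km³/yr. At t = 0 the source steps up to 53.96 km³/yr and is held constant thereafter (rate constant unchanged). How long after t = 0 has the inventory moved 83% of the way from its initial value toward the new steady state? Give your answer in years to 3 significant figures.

τ = M₀/F₀ = 26.47/41.58 = 0.6366 yr.
The remaining gap fraction is e^(−t/τ); 83% covered ⇒ e^(−t/τ) = 0.170.
t = −τ ln(0.170) = 0.6366 × 1.772 = 1.128 yr.

1.13 yr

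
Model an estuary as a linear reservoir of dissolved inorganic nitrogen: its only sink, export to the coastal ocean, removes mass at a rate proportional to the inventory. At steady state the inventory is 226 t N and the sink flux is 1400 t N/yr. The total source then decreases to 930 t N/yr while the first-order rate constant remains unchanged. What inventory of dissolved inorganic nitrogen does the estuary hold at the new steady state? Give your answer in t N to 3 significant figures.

Rate constant k = F/M = 1400 / 226 = 6.195 yr⁻¹.
At the new steady state, source = k·M_new ⇒ M_new = 930 / 6.195 = 150.1 t N.
(Equivalently M_new = M × F_new/F_old = 226 × 930/1400.)

150 t N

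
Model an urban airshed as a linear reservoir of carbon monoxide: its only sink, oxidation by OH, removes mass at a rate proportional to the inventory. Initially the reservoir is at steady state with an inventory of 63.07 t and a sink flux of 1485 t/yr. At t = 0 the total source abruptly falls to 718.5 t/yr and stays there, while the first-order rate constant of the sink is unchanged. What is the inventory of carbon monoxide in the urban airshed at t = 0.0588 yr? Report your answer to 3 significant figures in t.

38.7 t

Residence time τ = M₀/F₀ = 0.04247 yr. The eventual steady state is M_∞ = M₀·(F₁/F₀) = 63.07 × 718.5/1485 = 30.516 t.
The anomaly ΔM(t) = M(t) − M_∞ decays as ΔM₀·e^(−t/τ) with ΔM₀ = 63.07 − 30.516 = 32.55 t.
At t = 0.0588 yr, e^(−t/τ) = e^(−1.384) = 0.2505, so ΔM = 8.154 t and M = 30.516 + 8.154 = 38.669 t.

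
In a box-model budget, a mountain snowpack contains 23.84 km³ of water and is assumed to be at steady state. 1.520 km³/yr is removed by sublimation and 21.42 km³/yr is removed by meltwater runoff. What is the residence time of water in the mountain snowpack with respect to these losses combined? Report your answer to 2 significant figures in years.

Total removal = 1.520 + 21.42 = 22.940 km³/yr.
τ = M / ΣF_out = 23.84 / 22.940 = 1.039 yr.

1.0 yr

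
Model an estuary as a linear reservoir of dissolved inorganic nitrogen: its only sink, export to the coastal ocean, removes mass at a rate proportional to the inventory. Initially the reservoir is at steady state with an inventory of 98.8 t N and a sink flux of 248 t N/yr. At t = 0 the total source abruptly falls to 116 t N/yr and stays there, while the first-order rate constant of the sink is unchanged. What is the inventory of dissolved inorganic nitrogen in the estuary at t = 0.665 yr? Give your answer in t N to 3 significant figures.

Residence time τ = M₀/F₀ = 0.3984 yr. The eventual steady state is M_∞ = M₀·(F₁/F₀) = 98.8 × 116/248 = 46.213 t N.
The anomaly ΔM(t) = M(t) − M_∞ decays as ΔM₀·e^(−t/τ) with ΔM₀ = 98.8 − 46.213 = 52.59 t N.
At t = 0.665 yr, e^(−t/τ) = e^(−1.669) = 0.1884, so ΔM = 9.907 t N and M = 46.213 + 9.907 = 56.120 t N.

56.1 t N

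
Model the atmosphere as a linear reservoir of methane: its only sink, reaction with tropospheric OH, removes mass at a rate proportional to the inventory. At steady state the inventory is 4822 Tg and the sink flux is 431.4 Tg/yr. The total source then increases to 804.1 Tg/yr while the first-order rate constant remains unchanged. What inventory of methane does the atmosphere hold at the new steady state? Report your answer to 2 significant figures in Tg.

9000 Tg

Rate constant k = F/M = 431.4 / 4822 = 0.08946 yr⁻¹.
At the new steady state, source = k·M_new ⇒ M_new = 804.1 / 0.08946 = 8988 Tg.
(Equivalently M_new = M × F_new/F_old = 4822 × 804.1/431.4.)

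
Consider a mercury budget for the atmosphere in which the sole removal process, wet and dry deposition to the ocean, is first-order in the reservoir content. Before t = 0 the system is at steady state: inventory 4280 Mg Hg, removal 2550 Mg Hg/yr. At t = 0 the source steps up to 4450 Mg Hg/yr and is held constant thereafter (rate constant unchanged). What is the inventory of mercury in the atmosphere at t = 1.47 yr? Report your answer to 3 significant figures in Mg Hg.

6140 Mg Hg

Residence time τ = M₀/F₀ = 1.678 yr. The eventual steady state is M_∞ = M₀·(F₁/F₀) = 4280 × 4450/2550 = 7469.0 Mg Hg.
The anomaly ΔM(t) = M(t) − M_∞ decays as ΔM₀·e^(−t/τ) with ΔM₀ = 4280 − 7469.0 = −3189 Mg Hg.
At t = 1.47 yr, e^(−t/τ) = e^(−0.8758) = 0.4165, so ΔM = −1328 Mg Hg and M = 7469.0 − 1328 = 6140.7 Mg Hg.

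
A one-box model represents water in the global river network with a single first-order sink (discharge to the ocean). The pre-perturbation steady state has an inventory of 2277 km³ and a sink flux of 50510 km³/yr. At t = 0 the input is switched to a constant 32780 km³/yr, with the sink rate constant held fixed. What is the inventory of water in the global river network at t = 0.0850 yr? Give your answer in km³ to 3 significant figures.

1600 km³

τ = M₀/F₀ = 2277/50510 = 0.04508 yr; rate constant k = 1/τ.
New steady state M_∞ = F₁/k = F₁·τ = 32780 × 0.04508 = 1477.7 km³.
M(t) = M_∞ + (M₀ − M_∞)·e^(−t/τ); t/τ = 0.0850/0.04508 = 1.886, so e^(−t/τ) = 0.1517.
M(t) = 1477.7 + 799.3 × 0.1517 = 1599.0 km³.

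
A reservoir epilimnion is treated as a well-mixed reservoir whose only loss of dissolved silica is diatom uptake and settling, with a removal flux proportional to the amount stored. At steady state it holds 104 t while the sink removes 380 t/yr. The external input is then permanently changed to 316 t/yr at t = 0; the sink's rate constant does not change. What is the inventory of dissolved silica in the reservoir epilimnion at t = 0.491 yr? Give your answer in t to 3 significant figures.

The sink rate constant is k = F₀/M₀ = 380/104 = 3.654 yr⁻¹.
Solving dM/dt = F₁ − kM with M(0) = M₀ gives M(t) = F₁/k + (M₀ − F₁/k)·e^(−kt).
F₁/k = 316/3.654 = 86.484 t; kt = 3.654 × 0.491 = 1.794, e^(−kt) = 0.1663.
M(0.491) = 86.484 + (104 − 86.484) × 0.1663 = 86.484 + 2.913 = 89.397 t.

89.4 t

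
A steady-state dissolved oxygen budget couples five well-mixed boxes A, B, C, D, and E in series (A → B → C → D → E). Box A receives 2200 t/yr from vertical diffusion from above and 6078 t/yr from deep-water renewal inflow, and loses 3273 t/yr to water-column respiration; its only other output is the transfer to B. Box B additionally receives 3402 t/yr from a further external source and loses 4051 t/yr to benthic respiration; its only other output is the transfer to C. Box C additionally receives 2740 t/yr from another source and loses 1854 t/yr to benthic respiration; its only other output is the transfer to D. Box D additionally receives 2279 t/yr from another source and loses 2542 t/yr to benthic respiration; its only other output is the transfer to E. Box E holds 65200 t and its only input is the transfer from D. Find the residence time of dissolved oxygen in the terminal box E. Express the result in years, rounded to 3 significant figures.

Box A: F(A→B) = (2200 + 6078) − 3273 = 5005.0 t/yr.
Box B: F(B→C) = (5005.0 + 3402) − 4051 = 4356.0 t/yr.
Box C: F(C→D) = (4356.0 + 2740) − 1854 = 5242.0 t/yr.
Box D: F(D→E) = (5242.0 + 2279) − 2542 = 4979.0 t/yr.
Box E throughput = its input = 4979.0 t/yr; τ = 65200 / 4979.0 = 13.09 yr.

13.1 yr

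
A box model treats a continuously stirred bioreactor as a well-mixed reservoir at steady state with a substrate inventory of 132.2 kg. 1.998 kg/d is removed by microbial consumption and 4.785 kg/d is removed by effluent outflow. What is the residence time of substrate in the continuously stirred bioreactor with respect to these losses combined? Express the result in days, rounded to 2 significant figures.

19 d

Total removal = 1.998 + 4.785 = 6.7830 kg/d.
τ = M / ΣF_out = 132.2 / 6.7830 = 19.49 d.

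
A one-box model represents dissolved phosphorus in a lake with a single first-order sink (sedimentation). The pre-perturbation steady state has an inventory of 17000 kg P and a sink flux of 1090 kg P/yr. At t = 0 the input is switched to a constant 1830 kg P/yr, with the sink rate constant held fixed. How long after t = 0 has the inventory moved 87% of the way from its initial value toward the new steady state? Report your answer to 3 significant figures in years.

31.8 yr

τ = M₀/F₀ = 17000/1090 = 15.60 yr.
The remaining gap fraction is e^(−t/τ); 87% covered ⇒ e^(−t/τ) = 0.130.
t = −τ ln(0.130) = 15.60 × 2.040 = 31.82 yr.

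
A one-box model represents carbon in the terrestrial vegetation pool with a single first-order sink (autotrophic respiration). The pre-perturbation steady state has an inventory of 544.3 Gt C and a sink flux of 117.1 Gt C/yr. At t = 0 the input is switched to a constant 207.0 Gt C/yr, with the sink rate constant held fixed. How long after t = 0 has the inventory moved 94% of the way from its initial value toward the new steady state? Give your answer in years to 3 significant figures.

13.1 yr

τ = M₀/F₀ = 544.3/117.1 = 4.648 yr.
The remaining gap fraction is e^(−t/τ); 94% covered ⇒ e^(−t/τ) = 0.0600.
t = −τ ln(0.0600) = 4.648 × 2.813 = 13.08 yr.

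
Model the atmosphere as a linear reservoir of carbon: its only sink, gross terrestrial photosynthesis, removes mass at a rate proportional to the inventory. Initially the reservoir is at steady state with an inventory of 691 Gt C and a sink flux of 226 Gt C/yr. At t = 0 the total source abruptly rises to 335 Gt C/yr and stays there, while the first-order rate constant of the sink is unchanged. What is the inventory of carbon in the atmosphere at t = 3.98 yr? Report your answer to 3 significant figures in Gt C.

934 Gt C

τ = M₀/F₀ = 691/226 = 3.058 yr; rate constant k = 1/τ.
New steady state M_∞ = F₁/k = F₁·τ = 335 × 3.058 = 1024.3 Gt C.
M(t) = M_∞ + (M₀ − M_∞)·e^(−t/τ); t/τ = 3.98/3.058 = 1.302, so e^(−t/τ) = 0.2721.
M(t) = 1024.3 − 333.3 × 0.2721 = 933.60 Gt C.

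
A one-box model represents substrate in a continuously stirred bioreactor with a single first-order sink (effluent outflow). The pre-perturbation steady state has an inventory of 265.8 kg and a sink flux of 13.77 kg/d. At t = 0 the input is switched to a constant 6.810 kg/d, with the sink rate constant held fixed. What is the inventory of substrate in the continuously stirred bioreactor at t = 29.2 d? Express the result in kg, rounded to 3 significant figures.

161 kg

The sink rate constant is k = F₀/M₀ = 13.77/265.8 = 0.05181 d⁻¹.
Solving dM/dt = F₁ − kM with M(0) = M₀ gives M(t) = F₁/k + (M₀ − F₁/k)·e^(−kt).
F₁/k = 6.810/0.05181 = 131.45 kg; kt = 0.05181 × 29.2 = 1.513, e^(−kt) = 0.2203.
M(29.2) = 131.45 + (265.8 − 131.45) × 0.2203 = 131.45 + 29.60 = 161.05 kg.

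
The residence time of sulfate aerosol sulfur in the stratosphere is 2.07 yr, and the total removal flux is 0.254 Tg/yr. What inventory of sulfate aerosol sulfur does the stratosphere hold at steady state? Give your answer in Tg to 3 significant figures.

0.526 Tg

τ = M/F ⇒ M = τ × F = 2.07 × 0.254 = 0.5258 Tg.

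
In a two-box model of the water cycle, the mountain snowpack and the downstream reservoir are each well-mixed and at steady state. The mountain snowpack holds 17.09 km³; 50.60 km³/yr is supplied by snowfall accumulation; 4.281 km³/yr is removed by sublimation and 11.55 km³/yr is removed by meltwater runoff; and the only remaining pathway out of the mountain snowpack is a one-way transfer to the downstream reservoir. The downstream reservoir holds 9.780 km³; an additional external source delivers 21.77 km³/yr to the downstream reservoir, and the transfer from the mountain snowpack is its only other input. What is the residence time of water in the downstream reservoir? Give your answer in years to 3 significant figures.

Balance the mountain snowpack: ΣF_in = 50.600 km³/yr.
Transfer to the downstream reservoir = ΣF_in − (4.281 + 11.55) = 34.769 km³/yr.
Total input to the downstream reservoir = 34.769 + 21.77 = 56.539 km³/yr; at steady state this equals its total output.
τ = M / F = 9.780 / 56.539 = 0.1730 yr.

0.173 yr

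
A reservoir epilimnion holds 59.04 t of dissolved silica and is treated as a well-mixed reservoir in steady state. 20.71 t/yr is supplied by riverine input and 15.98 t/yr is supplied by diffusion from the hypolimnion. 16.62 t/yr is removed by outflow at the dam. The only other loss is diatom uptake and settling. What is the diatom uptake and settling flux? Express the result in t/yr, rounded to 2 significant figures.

At steady state ΣF_in = ΣF_out.
ΣF_in = 20.71 + 15.98 = 36.690 t/yr.
Diatom uptake and settling flux = ΣF_in − (16.62) = 36.690 − 16.62 = 20.07 t/yr.

20 t/yr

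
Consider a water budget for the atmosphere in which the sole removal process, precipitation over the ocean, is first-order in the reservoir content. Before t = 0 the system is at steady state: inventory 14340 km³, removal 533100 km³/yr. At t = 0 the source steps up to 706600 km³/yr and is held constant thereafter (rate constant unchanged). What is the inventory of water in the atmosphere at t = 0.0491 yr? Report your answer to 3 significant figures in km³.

The sink rate constant is k = F₀/M₀ = 533100/14340 = 37.18 yr⁻¹.
Solving dM/dt = F₁ − kM with M(0) = M₀ gives M(t) = F₁/k + (M₀ − F₁/k)·e^(−kt).
F₁/k = 706600/37.18 = 19007 km³; kt = 37.18 × 0.0491 = 1.825, e^(−kt) = 0.1612.
M(0.0491) = 19007 + (14340 − 19007) × 0.1612 = 19007 − 752.2 = 18255 km³.

18300 km³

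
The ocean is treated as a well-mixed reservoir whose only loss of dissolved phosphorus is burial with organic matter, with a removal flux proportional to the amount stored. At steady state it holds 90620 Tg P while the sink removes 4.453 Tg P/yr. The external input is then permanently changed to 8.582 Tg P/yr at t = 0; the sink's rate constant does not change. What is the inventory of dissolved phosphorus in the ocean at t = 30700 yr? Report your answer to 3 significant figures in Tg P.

156000 Tg P

The sink rate constant is k = F₀/M₀ = 4.453/90620 = 4.914×10^-5 yr⁻¹.
Solving dM/dt = F₁ − kM with M(0) = M₀ gives M(t) = F₁/k + (M₀ − F₁/k)·e^(−kt).
F₁/k = 8.582/4.914×10^-5 = 174650 Tg P; kt = 4.914×10^-5 × 30700 = 1.509, e^(−kt) = 0.2212.
M(30700) = 174650 + (90620 − 174650) × 0.2212 = 174650 − 18590 = 156060 Tg P.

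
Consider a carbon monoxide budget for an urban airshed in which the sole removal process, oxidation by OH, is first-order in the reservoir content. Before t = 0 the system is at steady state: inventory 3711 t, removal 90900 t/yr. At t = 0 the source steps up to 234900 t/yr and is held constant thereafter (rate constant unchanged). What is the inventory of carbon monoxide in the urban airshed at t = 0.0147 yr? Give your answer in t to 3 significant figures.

5490 t

τ = M₀/F₀ = 3711/90900 = 0.04083 yr; rate constant k = 1/τ.
New steady state M_∞ = F₁/k = F₁·τ = 234900 × 0.04083 = 9589.8 t.
M(t) = M_∞ + (M₀ − M_∞)·e^(−t/τ); t/τ = 0.0147/0.04083 = 0.3601, so e^(−t/τ) = 0.6976.
M(t) = 9589.8 − 5879 × 0.6976 = 5488.6 t.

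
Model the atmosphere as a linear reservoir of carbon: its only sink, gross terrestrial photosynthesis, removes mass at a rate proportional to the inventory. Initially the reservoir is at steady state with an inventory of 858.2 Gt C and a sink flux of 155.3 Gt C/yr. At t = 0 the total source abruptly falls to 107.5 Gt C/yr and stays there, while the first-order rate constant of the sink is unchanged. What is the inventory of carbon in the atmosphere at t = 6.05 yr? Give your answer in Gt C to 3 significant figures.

682 Gt C

The sink rate constant is k = F₀/M₀ = 155.3/858.2 = 0.1810 yr⁻¹.
Solving dM/dt = F₁ − kM with M(0) = M₀ gives M(t) = F₁/k + (M₀ − F₁/k)·e^(−kt).
F₁/k = 107.5/0.1810 = 594.05 Gt C; kt = 0.1810 × 6.05 = 1.095, e^(−kt) = 0.3346.
M(6.05) = 594.05 + (858.2 − 594.05) × 0.3346 = 594.05 + 88.38 = 682.44 Gt C.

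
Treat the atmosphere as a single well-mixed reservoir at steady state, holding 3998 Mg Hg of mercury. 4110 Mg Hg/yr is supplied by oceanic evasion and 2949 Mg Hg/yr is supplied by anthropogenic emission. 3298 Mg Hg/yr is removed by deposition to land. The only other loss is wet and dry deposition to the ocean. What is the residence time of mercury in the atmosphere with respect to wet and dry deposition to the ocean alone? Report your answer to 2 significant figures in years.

1.1 yr

At steady state ΣF_in = ΣF_out.
ΣF_in = 4110 + 2949 = 7059.0 Mg Hg/yr.
Wet and dry deposition to the ocean flux = ΣF_in − (3298) = 7059.0 − 3298 = 3761 Mg Hg/yr.
τ = M / F = 3998 / 3761 = 1.063 yr.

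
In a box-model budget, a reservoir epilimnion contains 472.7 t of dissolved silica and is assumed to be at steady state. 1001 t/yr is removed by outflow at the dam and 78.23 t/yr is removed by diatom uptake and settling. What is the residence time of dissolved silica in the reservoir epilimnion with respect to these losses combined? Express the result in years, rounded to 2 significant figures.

Total removal = 1001 + 78.23 = 1079.2 t/yr.
τ = M / ΣF_out = 472.7 / 1079.2 = 0.4380 yr.

0.44 yr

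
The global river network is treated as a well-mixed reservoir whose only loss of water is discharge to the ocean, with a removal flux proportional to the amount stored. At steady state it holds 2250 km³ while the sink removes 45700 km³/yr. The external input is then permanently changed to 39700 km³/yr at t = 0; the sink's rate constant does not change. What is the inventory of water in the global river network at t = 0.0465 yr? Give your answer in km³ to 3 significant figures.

Residence time τ = M₀/F₀ = 0.04923 yr. The eventual steady state is M_∞ = M₀·(F₁/F₀) = 2250 × 39700/45700 = 1954.6 km³.
The anomaly ΔM(t) = M(t) − M_∞ decays as ΔM₀·e^(−t/τ) with ΔM₀ = 2250 − 1954.6 = 295.4 km³.
At t = 0.0465 yr, e^(−t/τ) = e^(−0.9445) = 0.3889, so ΔM = 114.9 km³ and M = 1954.6 + 114.9 = 2069.5 km³.

2070 km³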